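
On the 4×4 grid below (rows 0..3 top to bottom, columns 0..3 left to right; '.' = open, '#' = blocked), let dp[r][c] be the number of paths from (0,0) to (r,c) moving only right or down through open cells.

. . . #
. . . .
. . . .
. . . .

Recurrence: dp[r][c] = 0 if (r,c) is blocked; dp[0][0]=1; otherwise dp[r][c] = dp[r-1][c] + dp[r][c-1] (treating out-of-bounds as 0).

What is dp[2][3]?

r\c   0   1   2   3
  0   1   1   1   0
  1   1   2   3   3
  2   1   3   6   9
  3   1   4  10  19

9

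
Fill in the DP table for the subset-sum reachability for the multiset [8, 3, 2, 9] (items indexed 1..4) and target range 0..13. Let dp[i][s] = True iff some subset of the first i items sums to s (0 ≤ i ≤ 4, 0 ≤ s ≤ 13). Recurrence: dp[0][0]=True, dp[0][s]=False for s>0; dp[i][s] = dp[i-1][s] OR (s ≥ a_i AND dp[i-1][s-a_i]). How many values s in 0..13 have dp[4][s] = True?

10

i\s   0   1   2   3   4   5   6   7   8   9  10  11  12  13
  0   T   F   F   F   F   F   F   F   F   F   F   F   F   F
  1   T   F   F   F   F   F   F   F   T   F   F   F   F   F
  2   T   F   F   T   F   F   F   F   T   F   F   T   F   F
  3   T   F   T   T   F   T   F   F   T   F   T   T   F   T
  4   T   F   T   T   F   T   F   F   T   T   T   T   T   T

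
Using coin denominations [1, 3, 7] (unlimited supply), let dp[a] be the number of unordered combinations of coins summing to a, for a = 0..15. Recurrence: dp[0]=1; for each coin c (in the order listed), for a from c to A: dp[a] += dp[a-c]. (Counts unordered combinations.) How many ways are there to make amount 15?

10

after  coin     0     1     2     3     4     5     6     7     8     9    10    11    12    13    14    15
          1     1     1     1     1     1     1     1     1     1     1     1     1     1     1     1     1
          3     1     1     1     2     2     2     3     3     3     4     4     4     5     5     5     6
          7     1     1     1     2     2     2     3     4     4     5     6     6     7     8     9    10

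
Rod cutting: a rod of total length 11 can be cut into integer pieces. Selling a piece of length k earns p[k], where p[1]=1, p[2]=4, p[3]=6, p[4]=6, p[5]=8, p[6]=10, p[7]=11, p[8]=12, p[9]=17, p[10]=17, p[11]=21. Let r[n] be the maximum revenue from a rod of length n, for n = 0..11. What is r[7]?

   n    0    1    2    3    4    5    6    7    8    9   10   11
r[n]    0    1    4    6    8   10   12   14   16   18   20   22

14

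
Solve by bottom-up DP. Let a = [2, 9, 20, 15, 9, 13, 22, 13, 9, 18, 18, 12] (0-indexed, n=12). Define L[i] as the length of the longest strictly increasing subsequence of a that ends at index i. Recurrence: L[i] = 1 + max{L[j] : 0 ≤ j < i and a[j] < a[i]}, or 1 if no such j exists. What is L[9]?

4

   i    0    1    2    3    4    5    6    7    8    9   10   11
a[i]    2    9   20   15    9   13   22   13    9   18   18   12
L[i]    1    2    3    3    2    3    4    3    2    4    4    3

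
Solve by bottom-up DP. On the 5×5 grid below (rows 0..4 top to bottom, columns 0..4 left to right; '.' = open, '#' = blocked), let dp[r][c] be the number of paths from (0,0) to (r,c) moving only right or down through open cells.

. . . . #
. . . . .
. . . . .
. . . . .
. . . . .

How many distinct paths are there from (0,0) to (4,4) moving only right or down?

r\c   0   1   2   3   4
  0   1   1   1   1   0
  1   1   2   3   4   4
  2   1   3   6  10  14
  3   1   4  10  20  34
  4   1   5  15  35  69

69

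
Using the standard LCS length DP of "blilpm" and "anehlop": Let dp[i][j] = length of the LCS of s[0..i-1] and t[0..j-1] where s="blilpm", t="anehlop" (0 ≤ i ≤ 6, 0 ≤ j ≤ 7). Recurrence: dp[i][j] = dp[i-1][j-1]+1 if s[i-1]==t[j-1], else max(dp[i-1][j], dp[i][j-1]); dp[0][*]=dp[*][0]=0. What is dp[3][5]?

   ''  a  n  e  h  l  o  p
''  0  0  0  0  0  0  0  0
 b  0  0  0  0  0  0  0  0
 l  0  0  0  0  0  1  1  1
 i  0  0  0  0  0  1  1  1
 l  0  0  0  0  0  1  1  1
 p  0  0  0  0  0  1  1  2
 m  0  0  0  0  0  1  1  2

1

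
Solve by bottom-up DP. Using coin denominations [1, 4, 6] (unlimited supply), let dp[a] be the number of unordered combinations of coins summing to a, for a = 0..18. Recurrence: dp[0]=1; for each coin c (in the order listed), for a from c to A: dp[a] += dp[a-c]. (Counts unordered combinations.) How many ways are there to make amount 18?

12

after  coin     0     1     2     3     4     5     6     7     8     9    10    11    12    13    14    15    16    17    18
          1     1     1     1     1     1     1     1     1     1     1     1     1     1     1     1     1     1     1     1
          4     1     1     1     1     2     2     2     2     3     3     3     3     4     4     4     4     5     5     5
          6     1     1     1     1     2     2     3     3     4     4     5     5     7     7     8     8    10    10    12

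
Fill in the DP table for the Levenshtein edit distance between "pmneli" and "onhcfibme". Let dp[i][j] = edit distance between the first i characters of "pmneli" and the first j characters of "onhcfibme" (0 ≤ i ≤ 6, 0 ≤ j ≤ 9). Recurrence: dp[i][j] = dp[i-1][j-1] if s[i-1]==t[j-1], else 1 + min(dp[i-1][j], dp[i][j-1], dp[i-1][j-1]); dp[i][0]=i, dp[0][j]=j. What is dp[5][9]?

   ''  o  n  h  c  f  i  b  m  e
''  0  1  2  3  4  5  6  7  8  9
 p  1  1  2  3  4  5  6  7  8  9
 m  2  2  2  3  4  5  6  7  7  8
 n  3  3  2  3  4  5  6  7  8  8
 e  4  4  3  3  4  5  6  7  8  8
 l  5  5  4  4  4  5  6  7  8  9
 i  6  6  5  5  5  5  5  6  7  8

9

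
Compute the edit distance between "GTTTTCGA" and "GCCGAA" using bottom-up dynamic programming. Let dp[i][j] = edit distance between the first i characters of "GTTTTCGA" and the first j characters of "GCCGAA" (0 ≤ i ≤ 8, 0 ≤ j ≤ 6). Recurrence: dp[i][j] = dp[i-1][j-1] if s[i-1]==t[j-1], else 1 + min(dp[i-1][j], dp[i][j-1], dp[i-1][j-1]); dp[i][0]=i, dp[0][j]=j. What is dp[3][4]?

   ''  G  C  C  G  A  A
''  0  1  2  3  4  5  6
 G  1  0  1  2  3  4  5
 T  2  1  1  2  3  4  5
 T  3  2  2  2  3  4  5
 T  4  3  3  3  3  4  5
 T  5  4  4  4  4  4  5
 C  6  5  4  4  5  5  5
 G  7  6  5  5  4  5  6
 A  8  7  6  6  5  4  5

3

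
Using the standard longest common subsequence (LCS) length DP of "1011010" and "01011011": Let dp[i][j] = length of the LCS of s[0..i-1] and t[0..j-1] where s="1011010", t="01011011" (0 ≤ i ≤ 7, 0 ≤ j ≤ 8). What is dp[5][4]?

   ''  0  1  0  1  1  0  1  1
''  0  0  0  0  0  0  0  0  0
 1  0  0  1  1  1  1  1  1  1
 0  0  1  1  2  2  2  2  2  2
 1  0  1  2  2  3  3  3  3  3
 1  0  1  2  2  3  4  4  4  4
 0  0  1  2  3  3  4  5  5  5
 1  0  1  2  3  4  4  5  6  6
 0  0  1  2  3  4  4  5  6  6

3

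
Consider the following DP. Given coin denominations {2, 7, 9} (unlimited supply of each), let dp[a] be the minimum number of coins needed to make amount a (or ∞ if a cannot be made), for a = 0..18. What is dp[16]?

 a  0  1  2  3  4  5  6  7  8  9 10 11 12 13 14 15 16 17 18
dp  0  -  1  -  2  -  3  1  4  1  5  2  6  3  2  4  2  5  2
(- denotes ∞ / unreachable)

2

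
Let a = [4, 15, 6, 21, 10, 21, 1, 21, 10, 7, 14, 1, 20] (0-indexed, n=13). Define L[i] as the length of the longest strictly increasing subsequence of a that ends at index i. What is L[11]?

1

   i    0    1    2    3    4    5    6    7    8    9   10   11   12
a[i]    4   15    6   21   10   21    1   21   10    7   14    1   20
L[i]    1    2    2    3    3    4    1    4    3    3    4    1    5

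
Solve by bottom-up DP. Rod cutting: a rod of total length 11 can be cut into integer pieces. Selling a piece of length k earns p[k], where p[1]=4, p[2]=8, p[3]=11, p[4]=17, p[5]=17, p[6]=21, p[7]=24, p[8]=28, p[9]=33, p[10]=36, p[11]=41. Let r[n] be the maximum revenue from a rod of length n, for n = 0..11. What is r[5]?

   n    0    1    2    3    4    5    6    7    8    9   10   11
r[n]    0    4    8   12   17   21   25   29   34   38   42   46

21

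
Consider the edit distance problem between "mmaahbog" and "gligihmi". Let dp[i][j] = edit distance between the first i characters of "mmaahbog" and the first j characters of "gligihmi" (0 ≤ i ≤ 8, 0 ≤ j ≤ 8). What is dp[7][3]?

   ''  g  l  i  g  i  h  m  i
''  0  1  2  3  4  5  6  7  8
 m  1  1  2  3  4  5  6  6  7
 m  2  2  2  3  4  5  6  6  7
 a  3  3  3  3  4  5  6  7  7
 a  4  4  4  4  4  5  6  7  8
 h  5  5  5  5  5  5  5  6  7
 b  6  6  6  6  6  6  6  6  7
 o  7  7  7  7  7  7  7  7  7
 g  8  7  8  8  7  8  8  8  8

7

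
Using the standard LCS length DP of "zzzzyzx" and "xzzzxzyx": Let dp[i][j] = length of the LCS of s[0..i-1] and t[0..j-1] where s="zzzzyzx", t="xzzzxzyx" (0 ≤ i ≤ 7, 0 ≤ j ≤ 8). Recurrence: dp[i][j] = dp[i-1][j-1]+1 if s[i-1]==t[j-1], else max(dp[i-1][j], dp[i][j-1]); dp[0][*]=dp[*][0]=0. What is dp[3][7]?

3

   ''  x  z  z  z  x  z  y  x
''  0  0  0  0  0  0  0  0  0
 z  0  0  1  1  1  1  1  1  1
 z  0  0  1  2  2  2  2  2  2
 z  0  0  1  2  3  3  3  3  3
 z  0  0  1  2  3  3  4  4  4
 y  0  0  1  2  3  3  4  5  5
 z  0  0  1  2  3  3  4  5  5
 x  0  1  1  2  3  4  4  5  6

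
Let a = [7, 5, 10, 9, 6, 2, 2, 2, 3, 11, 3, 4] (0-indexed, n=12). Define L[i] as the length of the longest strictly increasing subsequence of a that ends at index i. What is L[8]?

2

   i    0    1    2    3    4    5    6    7    8    9   10   11
a[i]    7    5   10    9    6    2    2    2    3   11    3    4
L[i]    1    1    2    2    2    1    1    1    2    3    2    3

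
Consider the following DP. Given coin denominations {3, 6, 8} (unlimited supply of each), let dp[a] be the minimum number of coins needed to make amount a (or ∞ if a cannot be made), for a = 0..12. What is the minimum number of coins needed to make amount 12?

 a  0  1  2  3  4  5  6  7  8  9 10 11 12
dp  0  -  -  1  -  -  1  -  1  2  -  2  2
(- denotes ∞ / unreachable)

2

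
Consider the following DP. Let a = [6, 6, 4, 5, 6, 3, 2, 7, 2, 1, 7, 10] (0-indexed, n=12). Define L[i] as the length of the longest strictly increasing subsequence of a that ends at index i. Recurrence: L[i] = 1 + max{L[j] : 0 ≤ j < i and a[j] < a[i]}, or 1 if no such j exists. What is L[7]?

4

   i    0    1    2    3    4    5    6    7    8    9   10   11
a[i]    6    6    4    5    6    3    2    7    2    1    7   10
L[i]    1    1    1    2    3    1    1    4    1    1    4    5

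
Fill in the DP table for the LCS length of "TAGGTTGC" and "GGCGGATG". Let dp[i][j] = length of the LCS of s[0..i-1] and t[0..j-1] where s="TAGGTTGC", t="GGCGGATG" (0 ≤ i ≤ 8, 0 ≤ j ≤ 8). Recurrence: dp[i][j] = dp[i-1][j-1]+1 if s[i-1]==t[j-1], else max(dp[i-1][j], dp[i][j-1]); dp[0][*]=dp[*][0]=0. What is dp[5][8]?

3

   ''  G  G  C  G  G  A  T  G
''  0  0  0  0  0  0  0  0  0
 T  0  0  0  0  0  0  0  1  1
 A  0  0  0  0  0  0  1  1  1
 G  0  1  1  1  1  1  1  1  2
 G  0  1  2  2  2  2  2  2  2
 T  0  1  2  2  2  2  2  3  3
 T  0  1  2  2  2  2  2  3  3
 G  0  1  2  2  3  3  3  3  4
 C  0  1  2  3  3  3  3  3  4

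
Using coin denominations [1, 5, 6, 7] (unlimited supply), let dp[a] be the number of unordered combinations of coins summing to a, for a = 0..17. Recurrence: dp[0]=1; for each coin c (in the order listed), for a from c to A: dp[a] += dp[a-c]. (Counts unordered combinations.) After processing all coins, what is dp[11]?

after  coin     0     1     2     3     4     5     6     7     8     9    10    11    12    13    14    15    16    17
          1     1     1     1     1     1     1     1     1     1     1     1     1     1     1     1     1     1     1
          5     1     1     1     1     1     2     2     2     2     2     3     3     3     3     3     4     4     4
          6     1     1     1     1     1     2     3     3     3     3     4     5     6     6     6     7     8     9
          7     1     1     1     1     1     2     3     4     4     4     5     6     8     9    10    11    12    14

6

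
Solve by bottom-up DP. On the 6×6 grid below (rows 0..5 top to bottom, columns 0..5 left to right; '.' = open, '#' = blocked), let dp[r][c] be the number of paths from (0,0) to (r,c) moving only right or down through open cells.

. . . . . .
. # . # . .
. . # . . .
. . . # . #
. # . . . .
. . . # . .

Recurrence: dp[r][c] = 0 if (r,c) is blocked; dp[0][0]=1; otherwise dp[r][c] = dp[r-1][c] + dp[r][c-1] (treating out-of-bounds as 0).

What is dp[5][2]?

r\c   0   1   2   3   4   5
  0   1   1   1   1   1   1
  1   1   0   1   0   1   2
  2   1   1   0   0   1   3
  3   1   2   2   0   1   0
  4   1   0   2   2   3   3
  5   1   1   3   0   3   6

3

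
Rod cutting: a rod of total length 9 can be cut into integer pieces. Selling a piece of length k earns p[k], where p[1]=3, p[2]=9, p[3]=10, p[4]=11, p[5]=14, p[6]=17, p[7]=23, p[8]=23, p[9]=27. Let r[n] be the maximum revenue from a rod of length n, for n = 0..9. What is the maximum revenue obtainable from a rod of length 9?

39

   n    0    1    2    3    4    5    6    7    8    9
r[n]    0    3    9   12   18   21   27   30   36   39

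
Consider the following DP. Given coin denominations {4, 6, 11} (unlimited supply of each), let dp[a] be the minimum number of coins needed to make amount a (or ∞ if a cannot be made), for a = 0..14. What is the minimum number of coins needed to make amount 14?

 a  0  1  2  3  4  5  6  7  8  9 10 11 12 13 14
dp  0  -  -  -  1  -  1  -  2  -  2  1  2  -  3
(- denotes ∞ / unreachable)

3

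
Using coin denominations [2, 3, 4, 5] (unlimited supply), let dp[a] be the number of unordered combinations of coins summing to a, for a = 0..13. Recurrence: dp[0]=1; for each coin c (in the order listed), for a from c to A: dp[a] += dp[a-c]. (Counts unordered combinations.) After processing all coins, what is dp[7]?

3

after  coin     0     1     2     3     4     5     6     7     8     9    10    11    12    13
          2     1     0     1     0     1     0     1     0     1     0     1     0     1     0
          3     1     0     1     1     1     1     2     1     2     2     2     2     3     2
          4     1     0     1     1     2     1     3     2     4     3     5     4     7     5
          5     1     0     1     1     2     2     3     3     5     5     7     7    10    10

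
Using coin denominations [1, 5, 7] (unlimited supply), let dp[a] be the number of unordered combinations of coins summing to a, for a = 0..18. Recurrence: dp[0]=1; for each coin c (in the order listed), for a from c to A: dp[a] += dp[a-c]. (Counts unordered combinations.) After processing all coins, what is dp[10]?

after  coin     0     1     2     3     4     5     6     7     8     9    10    11    12    13    14    15    16    17    18
          1     1     1     1     1     1     1     1     1     1     1     1     1     1     1     1     1     1     1     1
          5     1     1     1     1     1     2     2     2     2     2     3     3     3     3     3     4     4     4     4
          7     1     1     1     1     1     2     2     3     3     3     4     4     5     5     6     7     7     8     8

4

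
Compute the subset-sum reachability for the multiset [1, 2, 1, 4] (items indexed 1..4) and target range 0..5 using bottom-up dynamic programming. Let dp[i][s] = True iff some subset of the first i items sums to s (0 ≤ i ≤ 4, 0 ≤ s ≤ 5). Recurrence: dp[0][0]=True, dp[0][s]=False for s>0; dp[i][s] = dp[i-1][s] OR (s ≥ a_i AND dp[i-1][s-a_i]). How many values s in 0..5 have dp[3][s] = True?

i\s   0   1   2   3   4   5
  0   T   F   F   F   F   F
  1   T   T   F   F   F   F
  2   T   T   T   T   F   F
  3   T   T   T   T   T   F
  4   T   T   T   T   T   T

5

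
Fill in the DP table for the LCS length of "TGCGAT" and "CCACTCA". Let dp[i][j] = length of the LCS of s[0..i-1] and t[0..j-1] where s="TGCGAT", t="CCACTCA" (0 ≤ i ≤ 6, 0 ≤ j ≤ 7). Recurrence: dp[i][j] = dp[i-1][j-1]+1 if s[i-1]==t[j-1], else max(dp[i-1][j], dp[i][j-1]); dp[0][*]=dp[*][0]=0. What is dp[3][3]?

1

   ''  C  C  A  C  T  C  A
''  0  0  0  0  0  0  0  0
 T  0  0  0  0  0  1  1  1
 G  0  0  0  0  0  1  1  1
 C  0  1  1  1  1  1  2  2
 G  0  1  1  1  1  1  2  2
 A  0  1  1  2  2  2  2  3
 T  0  1  1  2  2  3  3  3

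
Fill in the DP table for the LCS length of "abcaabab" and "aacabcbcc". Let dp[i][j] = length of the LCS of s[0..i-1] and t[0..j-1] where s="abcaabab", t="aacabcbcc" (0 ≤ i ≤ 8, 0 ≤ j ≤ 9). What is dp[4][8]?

   ''  a  a  c  a  b  c  b  c  c
''  0  0  0  0  0  0  0  0  0  0
 a  0  1  1  1  1  1  1  1  1  1
 b  0  1  1  1  1  2  2  2  2  2
 c  0  1  1  2  2  2  3  3  3  3
 a  0  1  2  2  3  3  3  3  3  3
 a  0  1  2  2  3  3  3  3  3  3
 b  0  1  2  2  3  4  4  4  4  4
 a  0  1  2  2  3  4  4  4  4  4
 b  0  1  2  2  3  4  4  5  5  5

3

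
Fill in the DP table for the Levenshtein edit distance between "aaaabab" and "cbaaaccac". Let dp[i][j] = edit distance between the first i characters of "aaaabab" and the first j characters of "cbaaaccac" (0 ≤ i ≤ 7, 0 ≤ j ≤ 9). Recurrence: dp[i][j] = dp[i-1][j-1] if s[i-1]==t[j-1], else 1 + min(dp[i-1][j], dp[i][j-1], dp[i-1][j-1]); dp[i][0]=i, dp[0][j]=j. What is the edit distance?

   ''  c  b  a  a  a  c  c  a  c
''  0  1  2  3  4  5  6  7  8  9
 a  1  1  2  2  3  4  5  6  7  8
 a  2  2  2  2  2  3  4  5  6  7
 a  3  3  3  2  2  2  3  4  5  6
 a  4  4  4  3  2  2  3  4  4  5
 b  5  5  4  4  3  3  3  4  5  5
 a  6  6  5  4  4  3  4  4  4  5
 b  7  7  6  5  5  4  4  5  5  5

5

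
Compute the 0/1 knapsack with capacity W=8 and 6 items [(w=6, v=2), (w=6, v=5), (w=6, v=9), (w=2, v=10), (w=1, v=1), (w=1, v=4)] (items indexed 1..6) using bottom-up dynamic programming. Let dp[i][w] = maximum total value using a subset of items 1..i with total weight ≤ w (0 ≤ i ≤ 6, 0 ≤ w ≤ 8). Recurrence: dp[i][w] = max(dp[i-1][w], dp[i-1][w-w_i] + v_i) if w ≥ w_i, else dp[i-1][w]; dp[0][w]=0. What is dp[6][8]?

19

i\w   0   1   2   3   4   5   6   7   8
  0   0   0   0   0   0   0   0   0   0
  1   0   0   0   0   0   0   2   2   2
  2   0   0   0   0   0   0   5   5   5
  3   0   0   0   0   0   0   9   9   9
  4   0   0  10  10  10  10  10  10  19
  5   0   1  10  11  11  11  11  11  19
  6   0   4  10  14  15  15  15  15  19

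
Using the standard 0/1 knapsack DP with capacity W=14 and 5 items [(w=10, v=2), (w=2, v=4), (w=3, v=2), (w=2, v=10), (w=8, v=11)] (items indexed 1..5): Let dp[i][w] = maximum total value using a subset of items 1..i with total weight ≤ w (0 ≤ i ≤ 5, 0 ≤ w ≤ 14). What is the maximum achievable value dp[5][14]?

i\w   0   1   2   3   4   5   6   7   8   9  10  11  12  13  14
  0   0   0   0   0   0   0   0   0   0   0   0   0   0   0   0
  1   0   0   0   0   0   0   0   0   0   0   2   2   2   2   2
  2   0   0   4   4   4   4   4   4   4   4   4   4   6   6   6
  3   0   0   4   4   4   6   6   6   6   6   6   6   6   6   6
  4   0   0  10  10  14  14  14  16  16  16  16  16  16  16  16
  5   0   0  10  10  14  14  14  16  16  16  21  21  25  25  25

25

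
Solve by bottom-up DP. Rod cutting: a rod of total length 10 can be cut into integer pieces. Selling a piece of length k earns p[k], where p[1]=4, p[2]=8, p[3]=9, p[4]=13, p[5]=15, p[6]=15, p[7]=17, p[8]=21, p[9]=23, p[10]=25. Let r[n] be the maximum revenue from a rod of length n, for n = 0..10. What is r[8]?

   n    0    1    2    3    4    5    6    7    8    9   10
r[n]    0    4    8   12   16   20   24   28   32   36   40

32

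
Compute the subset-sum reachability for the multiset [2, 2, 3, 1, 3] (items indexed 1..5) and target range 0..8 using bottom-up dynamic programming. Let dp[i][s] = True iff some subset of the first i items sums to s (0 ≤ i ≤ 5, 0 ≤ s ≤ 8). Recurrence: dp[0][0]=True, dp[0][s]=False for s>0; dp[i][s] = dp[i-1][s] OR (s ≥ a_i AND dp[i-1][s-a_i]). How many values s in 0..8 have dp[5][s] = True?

i\s   0   1   2   3   4   5   6   7   8
  0   T   F   F   F   F   F   F   F   F
  1   T   F   T   F   F   F   F   F   F
  2   T   F   T   F   T   F   F   F   F
  3   T   F   T   T   T   T   F   T   F
  4   T   T   T   T   T   T   T   T   T
  5   T   T   T   T   T   T   T   T   T

9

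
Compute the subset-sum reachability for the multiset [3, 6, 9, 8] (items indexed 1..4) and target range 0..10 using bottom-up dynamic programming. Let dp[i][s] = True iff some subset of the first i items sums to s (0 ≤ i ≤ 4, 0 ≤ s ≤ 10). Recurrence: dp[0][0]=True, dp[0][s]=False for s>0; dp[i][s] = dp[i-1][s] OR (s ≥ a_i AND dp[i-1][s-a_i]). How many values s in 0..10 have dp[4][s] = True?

5

i\s   0   1   2   3   4   5   6   7   8   9  10
  0   T   F   F   F   F   F   F   F   F   F   F
  1   T   F   F   T   F   F   F   F   F   F   F
  2   T   F   F   T   F   F   T   F   F   T   F
  3   T   F   F   T   F   F   T   F   F   T   F
  4   T   F   F   T   F   F   T   F   T   T   F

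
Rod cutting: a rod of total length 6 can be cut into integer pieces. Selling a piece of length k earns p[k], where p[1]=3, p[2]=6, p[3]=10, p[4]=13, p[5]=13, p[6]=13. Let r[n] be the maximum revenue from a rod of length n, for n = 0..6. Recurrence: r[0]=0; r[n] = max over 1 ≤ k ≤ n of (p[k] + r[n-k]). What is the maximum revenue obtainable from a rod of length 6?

20

   n    0    1    2    3    4    5    6
r[n]    0    3    6   10   13   16   20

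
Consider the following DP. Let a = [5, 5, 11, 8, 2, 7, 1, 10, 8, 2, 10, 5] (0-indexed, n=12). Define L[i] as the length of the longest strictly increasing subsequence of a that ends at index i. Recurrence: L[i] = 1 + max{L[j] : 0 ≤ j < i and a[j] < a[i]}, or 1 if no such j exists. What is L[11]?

3

   i    0    1    2    3    4    5    6    7    8    9   10   11
a[i]    5    5   11    8    2    7    1   10    8    2   10    5
L[i]    1    1    2    2    1    2    1    3    3    2    4    3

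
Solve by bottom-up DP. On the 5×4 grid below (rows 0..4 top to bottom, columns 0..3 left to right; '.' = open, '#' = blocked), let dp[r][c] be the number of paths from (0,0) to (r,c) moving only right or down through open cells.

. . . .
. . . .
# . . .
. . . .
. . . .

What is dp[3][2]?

7

r\c   0   1   2   3
  0   1   1   1   1
  1   1   2   3   4
  2   0   2   5   9
  3   0   2   7  16
  4   0   2   9  25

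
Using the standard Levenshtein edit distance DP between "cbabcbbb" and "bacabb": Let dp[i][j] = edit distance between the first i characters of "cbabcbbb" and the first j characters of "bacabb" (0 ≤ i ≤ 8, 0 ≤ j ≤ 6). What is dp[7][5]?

   ''  b  a  c  a  b  b
''  0  1  2  3  4  5  6
 c  1  1  2  2  3  4  5
 b  2  1  2  3  3  3  4
 a  3  2  1  2  3  4  4
 b  4  3  2  2  3  3  4
 c  5  4  3  2  3  4  4
 b  6  5  4  3  3  3  4
 b  7  6  5  4  4  3  3
 b  8  7  6  5  5  4  3

3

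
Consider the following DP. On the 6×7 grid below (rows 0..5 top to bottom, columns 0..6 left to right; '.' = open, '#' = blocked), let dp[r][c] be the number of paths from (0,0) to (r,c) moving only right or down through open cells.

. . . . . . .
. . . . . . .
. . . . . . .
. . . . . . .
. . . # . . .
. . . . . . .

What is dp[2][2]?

6

r\c   0   1   2   3   4   5   6
  0   1   1   1   1   1   1   1
  1   1   2   3   4   5   6   7
  2   1   3   6  10  15  21  28
  3   1   4  10  20  35  56  84
  4   1   5  15   0  35  91 175
  5   1   6  21  21  56 147 322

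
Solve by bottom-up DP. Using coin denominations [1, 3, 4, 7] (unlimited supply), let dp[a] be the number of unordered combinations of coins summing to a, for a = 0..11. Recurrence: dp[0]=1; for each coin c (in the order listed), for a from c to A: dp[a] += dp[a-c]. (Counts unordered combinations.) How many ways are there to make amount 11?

after  coin     0     1     2     3     4     5     6     7     8     9    10    11
          1     1     1     1     1     1     1     1     1     1     1     1     1
          3     1     1     1     2     2     2     3     3     3     4     4     4
          4     1     1     1     2     3     3     4     5     6     7     8     9
          7     1     1     1     2     3     3     4     6     7     8    10    12

12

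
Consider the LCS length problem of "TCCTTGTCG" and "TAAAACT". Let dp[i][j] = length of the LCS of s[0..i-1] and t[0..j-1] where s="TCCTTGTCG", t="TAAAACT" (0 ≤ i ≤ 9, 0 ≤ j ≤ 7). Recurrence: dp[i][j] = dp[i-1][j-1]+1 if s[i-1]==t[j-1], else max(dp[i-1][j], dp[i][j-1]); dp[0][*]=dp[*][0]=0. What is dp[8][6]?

2

   ''  T  A  A  A  A  C  T
''  0  0  0  0  0  0  0  0
 T  0  1  1  1  1  1  1  1
 C  0  1  1  1  1  1  2  2
 C  0  1  1  1  1  1  2  2
 T  0  1  1  1  1  1  2  3
 T  0  1  1  1  1  1  2  3
 G  0  1  1  1  1  1  2  3
 T  0  1  1  1  1  1  2  3
 C  0  1  1  1  1  1  2  3
 G  0  1  1  1  1  1  2  3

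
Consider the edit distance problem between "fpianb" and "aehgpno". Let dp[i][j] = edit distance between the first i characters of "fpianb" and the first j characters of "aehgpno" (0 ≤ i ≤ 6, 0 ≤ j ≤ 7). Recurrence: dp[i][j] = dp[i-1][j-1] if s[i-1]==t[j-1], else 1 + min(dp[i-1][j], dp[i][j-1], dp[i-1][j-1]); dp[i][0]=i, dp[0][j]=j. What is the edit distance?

6

   ''  a  e  h  g  p  n  o
''  0  1  2  3  4  5  6  7
 f  1  1  2  3  4  5  6  7
 p  2  2  2  3  4  4  5  6
 i  3  3  3  3  4  5  5  6
 a  4  3  4  4  4  5  6  6
 n  5  4  4  5  5  5  5  6
 b  6  5  5  5  6  6  6  6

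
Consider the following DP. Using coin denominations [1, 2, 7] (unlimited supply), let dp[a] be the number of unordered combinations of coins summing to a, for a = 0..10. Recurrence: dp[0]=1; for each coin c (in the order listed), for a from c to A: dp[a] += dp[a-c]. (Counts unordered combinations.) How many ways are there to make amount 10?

8

after  coin     0     1     2     3     4     5     6     7     8     9    10
          1     1     1     1     1     1     1     1     1     1     1     1
          2     1     1     2     2     3     3     4     4     5     5     6
          7     1     1     2     2     3     3     4     5     6     7     8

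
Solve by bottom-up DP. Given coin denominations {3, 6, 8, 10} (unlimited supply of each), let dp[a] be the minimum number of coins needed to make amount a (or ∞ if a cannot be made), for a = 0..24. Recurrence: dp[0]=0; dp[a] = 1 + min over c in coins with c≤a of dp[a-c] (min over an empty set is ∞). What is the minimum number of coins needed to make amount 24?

 a  0  1  2  3  4  5  6  7  8  9 10 11 12 13 14 15 16 17 18 19 20 21 22 23 24
dp  0  -  -  1  -  -  1  -  1  2  1  2  2  2  2  3  2  3  2  3  2  3  3  3  3
(- denotes ∞ / unreachable)

3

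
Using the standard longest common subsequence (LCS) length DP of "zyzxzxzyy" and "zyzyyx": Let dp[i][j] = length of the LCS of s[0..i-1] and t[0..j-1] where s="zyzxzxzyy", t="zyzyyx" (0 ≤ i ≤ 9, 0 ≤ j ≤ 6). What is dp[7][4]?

   ''  z  y  z  y  y  x
''  0  0  0  0  0  0  0
 z  0  1  1  1  1  1  1
 y  0  1  2  2  2  2  2
 z  0  1  2  3  3  3  3
 x  0  1  2  3  3  3  4
 z  0  1  2  3  3  3  4
 x  0  1  2  3  3  3  4
 z  0  1  2  3  3  3  4
 y  0  1  2  3  4  4  4
 y  0  1  2  3  4  5  5

3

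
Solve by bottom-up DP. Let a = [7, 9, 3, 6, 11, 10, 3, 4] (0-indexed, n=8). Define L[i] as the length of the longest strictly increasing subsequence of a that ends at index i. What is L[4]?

3

   i    0    1    2    3    4    5    6    7
a[i]    7    9    3    6   11   10    3    4
L[i]    1    2    1    2    3    3    1    2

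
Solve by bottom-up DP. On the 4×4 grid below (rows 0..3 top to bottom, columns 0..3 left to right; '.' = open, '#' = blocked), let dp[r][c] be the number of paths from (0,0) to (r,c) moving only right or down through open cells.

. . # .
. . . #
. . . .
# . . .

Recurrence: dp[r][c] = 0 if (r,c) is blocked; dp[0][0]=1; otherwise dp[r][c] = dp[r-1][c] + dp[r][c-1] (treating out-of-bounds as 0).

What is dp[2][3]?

r\c   0   1   2   3
  0   1   1   0   0
  1   1   2   2   0
  2   1   3   5   5
  3   0   3   8  13

5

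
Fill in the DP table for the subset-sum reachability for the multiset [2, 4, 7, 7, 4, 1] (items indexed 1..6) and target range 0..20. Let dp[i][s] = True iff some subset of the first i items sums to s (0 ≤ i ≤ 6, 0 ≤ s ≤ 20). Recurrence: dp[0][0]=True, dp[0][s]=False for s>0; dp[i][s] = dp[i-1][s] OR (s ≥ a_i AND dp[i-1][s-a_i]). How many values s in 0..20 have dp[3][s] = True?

i\s   0   1   2   3   4   5   6   7   8   9  10  11  12  13  14  15  16  17  18  19  20
  0   T   F   F   F   F   F   F   F   F   F   F   F   F   F   F   F   F   F   F   F   F
  1   T   F   T   F   F   F   F   F   F   F   F   F   F   F   F   F   F   F   F   F   F
  2   T   F   T   F   T   F   T   F   F   F   F   F   F   F   F   F   F   F   F   F   F
  3   T   F   T   F   T   F   T   T   F   T   F   T   F   T   F   F   F   F   F   F   F
  4   T   F   T   F   T   F   T   T   F   T   F   T   F   T   T   F   T   F   T   F   T
  5   T   F   T   F   T   F   T   T   T   T   T   T   F   T   T   T   T   T   T   F   T
  6   T   T   T   T   T   T   T   T   T   T   T   T   T   T   T   T   T   T   T   T   T

8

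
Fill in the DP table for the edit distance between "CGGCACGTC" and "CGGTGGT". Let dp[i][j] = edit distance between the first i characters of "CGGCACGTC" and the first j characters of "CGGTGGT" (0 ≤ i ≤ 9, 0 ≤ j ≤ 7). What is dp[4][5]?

2

   ''  C  G  G  T  G  G  T
''  0  1  2  3  4  5  6  7
 C  1  0  1  2  3  4  5  6
 G  2  1  0  1  2  3  4  5
 G  3  2  1  0  1  2  3  4
 C  4  3  2  1  1  2  3  4
 A  5  4  3  2  2  2  3  4
 C  6  5  4  3  3  3  3  4
 G  7  6  5  4  4  3  3  4
 T  8  7  6  5  4  4  4  3
 C  9  8  7  6  5  5  5  4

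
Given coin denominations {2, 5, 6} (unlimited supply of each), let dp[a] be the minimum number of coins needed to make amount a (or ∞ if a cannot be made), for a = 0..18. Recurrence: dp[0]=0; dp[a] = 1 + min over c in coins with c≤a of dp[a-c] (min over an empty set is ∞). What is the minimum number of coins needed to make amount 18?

 a  0  1  2  3  4  5  6  7  8  9 10 11 12 13 14 15 16 17 18
dp  0  -  1  -  2  1  1  2  2  3  2  2  2  3  3  3  3  3  3
(- denotes ∞ / unreachable)

3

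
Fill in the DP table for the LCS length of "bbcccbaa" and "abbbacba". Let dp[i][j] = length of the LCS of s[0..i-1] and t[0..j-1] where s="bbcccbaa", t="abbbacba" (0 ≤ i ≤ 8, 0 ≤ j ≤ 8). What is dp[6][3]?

   ''  a  b  b  b  a  c  b  a
''  0  0  0  0  0  0  0  0  0
 b  0  0  1  1  1  1  1  1  1
 b  0  0  1  2  2  2  2  2  2
 c  0  0  1  2  2  2  3  3  3
 c  0  0  1  2  2  2  3  3  3
 c  0  0  1  2  2  2  3  3  3
 b  0  0  1  2  3  3  3  4  4
 a  0  1  1  2  3  4  4  4  5
 a  0  1  1  2  3  4  4  4  5

2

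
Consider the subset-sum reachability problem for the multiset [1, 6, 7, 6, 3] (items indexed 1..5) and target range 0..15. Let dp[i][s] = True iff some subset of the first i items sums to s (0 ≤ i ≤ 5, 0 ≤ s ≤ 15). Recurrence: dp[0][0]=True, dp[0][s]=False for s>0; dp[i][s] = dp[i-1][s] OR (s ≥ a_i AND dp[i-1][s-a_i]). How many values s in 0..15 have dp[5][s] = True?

i\s   0   1   2   3   4   5   6   7   8   9  10  11  12  13  14  15
  0   T   F   F   F   F   F   F   F   F   F   F   F   F   F   F   F
  1   T   T   F   F   F   F   F   F   F   F   F   F   F   F   F   F
  2   T   T   F   F   F   F   T   T   F   F   F   F   F   F   F   F
  3   T   T   F   F   F   F   T   T   T   F   F   F   F   T   T   F
  4   T   T   F   F   F   F   T   T   T   F   F   F   T   T   T   F
  5   T   T   F   T   T   F   T   T   T   T   T   T   T   T   T   T

14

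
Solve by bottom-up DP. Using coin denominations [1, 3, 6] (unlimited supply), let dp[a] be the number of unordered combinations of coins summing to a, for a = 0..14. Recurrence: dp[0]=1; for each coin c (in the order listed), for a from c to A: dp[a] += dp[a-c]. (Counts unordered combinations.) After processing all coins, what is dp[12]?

9

after  coin     0     1     2     3     4     5     6     7     8     9    10    11    12    13    14
          1     1     1     1     1     1     1     1     1     1     1     1     1     1     1     1
          3     1     1     1     2     2     2     3     3     3     4     4     4     5     5     5
          6     1     1     1     2     2     2     4     4     4     6     6     6     9     9     9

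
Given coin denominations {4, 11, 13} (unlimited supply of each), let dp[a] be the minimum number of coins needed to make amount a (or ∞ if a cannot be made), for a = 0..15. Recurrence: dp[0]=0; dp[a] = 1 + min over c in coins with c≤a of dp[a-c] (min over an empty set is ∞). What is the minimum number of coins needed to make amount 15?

 a  0  1  2  3  4  5  6  7  8  9 10 11 12 13 14 15
dp  0  -  -  -  1  -  -  -  2  -  -  1  3  1  -  2
(- denotes ∞ / unreachable)

2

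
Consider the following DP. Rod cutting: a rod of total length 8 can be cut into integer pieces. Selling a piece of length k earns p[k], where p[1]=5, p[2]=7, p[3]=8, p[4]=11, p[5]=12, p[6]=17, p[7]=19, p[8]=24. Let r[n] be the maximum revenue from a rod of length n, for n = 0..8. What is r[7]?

35

   n    0    1    2    3    4    5    6    7    8
r[n]    0    5   10   15   20   25   30   35   40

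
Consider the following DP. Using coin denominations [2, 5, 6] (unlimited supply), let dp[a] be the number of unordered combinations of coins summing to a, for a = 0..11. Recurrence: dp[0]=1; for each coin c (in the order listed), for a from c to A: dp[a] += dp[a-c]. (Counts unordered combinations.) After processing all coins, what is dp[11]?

2

after  coin     0     1     2     3     4     5     6     7     8     9    10    11
          2     1     0     1     0     1     0     1     0     1     0     1     0
          5     1     0     1     0     1     1     1     1     1     1     2     1
          6     1     0     1     0     1     1     2     1     2     1     3     2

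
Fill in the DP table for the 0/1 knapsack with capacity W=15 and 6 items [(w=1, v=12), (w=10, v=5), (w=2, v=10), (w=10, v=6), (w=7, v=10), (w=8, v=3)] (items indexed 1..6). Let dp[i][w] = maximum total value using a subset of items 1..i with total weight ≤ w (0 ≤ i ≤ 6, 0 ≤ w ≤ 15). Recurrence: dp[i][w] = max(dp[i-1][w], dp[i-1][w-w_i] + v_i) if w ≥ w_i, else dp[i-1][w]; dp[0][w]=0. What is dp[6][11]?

i\w   0   1   2   3   4   5   6   7   8   9  10  11  12  13  14  15
  0   0   0   0   0   0   0   0   0   0   0   0   0   0   0   0   0
  1   0  12  12  12  12  12  12  12  12  12  12  12  12  12  12  12
  2   0  12  12  12  12  12  12  12  12  12  12  17  17  17  17  17
  3   0  12  12  22  22  22  22  22  22  22  22  22  22  27  27  27
  4   0  12  12  22  22  22  22  22  22  22  22  22  22  28  28  28
  5   0  12  12  22  22  22  22  22  22  22  32  32  32  32  32  32
  6   0  12  12  22  22  22  22  22  22  22  32  32  32  32  32  32

32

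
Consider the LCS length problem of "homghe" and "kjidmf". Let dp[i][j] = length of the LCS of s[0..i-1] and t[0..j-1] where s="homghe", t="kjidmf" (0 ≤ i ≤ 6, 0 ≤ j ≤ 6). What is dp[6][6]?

1

   ''  k  j  i  d  m  f
''  0  0  0  0  0  0  0
 h  0  0  0  0  0  0  0
 o  0  0  0  0  0  0  0
 m  0  0  0  0  0  1  1
 g  0  0  0  0  0  1  1
 h  0  0  0  0  0  1  1
 e  0  0  0  0  0  1  1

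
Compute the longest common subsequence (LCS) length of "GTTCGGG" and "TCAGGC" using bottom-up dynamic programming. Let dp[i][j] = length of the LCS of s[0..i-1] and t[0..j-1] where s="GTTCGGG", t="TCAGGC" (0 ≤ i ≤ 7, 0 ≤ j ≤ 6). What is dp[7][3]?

   ''  T  C  A  G  G  C
''  0  0  0  0  0  0  0
 G  0  0  0  0  1  1  1
 T  0  1  1  1  1  1  1
 T  0  1  1  1  1  1  1
 C  0  1  2  2  2  2  2
 G  0  1  2  2  3  3  3
 G  0  1  2  2  3  4  4
 G  0  1  2  2  3  4  4

2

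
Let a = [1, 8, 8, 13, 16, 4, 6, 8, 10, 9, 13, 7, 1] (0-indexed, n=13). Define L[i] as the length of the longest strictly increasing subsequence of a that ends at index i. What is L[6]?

   i    0    1    2    3    4    5    6    7    8    9   10   11   12
a[i]    1    8    8   13   16    4    6    8   10    9   13    7    1
L[i]    1    2    2    3    4    2    3    4    5    5    6    4    1

3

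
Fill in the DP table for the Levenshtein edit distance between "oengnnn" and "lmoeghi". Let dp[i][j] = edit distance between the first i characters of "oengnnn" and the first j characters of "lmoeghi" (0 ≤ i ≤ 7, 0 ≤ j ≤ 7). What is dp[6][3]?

   ''  l  m  o  e  g  h  i
''  0  1  2  3  4  5  6  7
 o  1  1  2  2  3  4  5  6
 e  2  2  2  3  2  3  4  5
 n  3  3  3  3  3  3  4  5
 g  4  4  4  4  4  3  4  5
 n  5  5  5  5  5  4  4  5
 n  6  6  6  6  6  5  5  5
 n  7  7  7  7  7  6  6  6

6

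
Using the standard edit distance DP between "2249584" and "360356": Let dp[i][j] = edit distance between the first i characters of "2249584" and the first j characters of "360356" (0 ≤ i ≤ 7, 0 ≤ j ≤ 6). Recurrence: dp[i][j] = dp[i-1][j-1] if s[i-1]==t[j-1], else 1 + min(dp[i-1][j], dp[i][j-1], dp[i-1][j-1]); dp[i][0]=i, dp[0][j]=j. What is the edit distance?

6

   ''  3  6  0  3  5  6
''  0  1  2  3  4  5  6
 2  1  1  2  3  4  5  6
 2  2  2  2  3  4  5  6
 4  3  3  3  3  4  5  6
 9  4  4  4  4  4  5  6
 5  5  5  5  5  5  4  5
 8  6  6  6  6  6  5  5
 4  7  7  7  7  7  6  6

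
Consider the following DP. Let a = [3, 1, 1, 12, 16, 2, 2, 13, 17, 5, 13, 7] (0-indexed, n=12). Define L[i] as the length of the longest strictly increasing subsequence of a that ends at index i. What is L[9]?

3

   i    0    1    2    3    4    5    6    7    8    9   10   11
a[i]    3    1    1   12   16    2    2   13   17    5   13    7
L[i]    1    1    1    2    3    2    2    3    4    3    4    4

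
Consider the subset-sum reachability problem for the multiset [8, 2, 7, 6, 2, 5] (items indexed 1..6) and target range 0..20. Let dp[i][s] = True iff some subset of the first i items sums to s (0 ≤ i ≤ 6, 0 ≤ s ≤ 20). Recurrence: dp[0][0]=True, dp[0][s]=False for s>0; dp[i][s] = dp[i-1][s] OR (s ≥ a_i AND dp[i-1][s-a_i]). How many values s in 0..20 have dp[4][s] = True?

12

i\s   0   1   2   3   4   5   6   7   8   9  10  11  12  13  14  15  16  17  18  19  20
  0   T   F   F   F   F   F   F   F   F   F   F   F   F   F   F   F   F   F   F   F   F
  1   T   F   F   F   F   F   F   F   T   F   F   F   F   F   F   F   F   F   F   F   F
  2   T   F   T   F   F   F   F   F   T   F   T   F   F   F   F   F   F   F   F   F   F
  3   T   F   T   F   F   F   F   T   T   T   T   F   F   F   F   T   F   T   F   F   F
  4   T   F   T   F   F   F   T   T   T   T   T   F   F   T   T   T   T   T   F   F   F
  5   T   F   T   F   T   F   T   T   T   T   T   T   T   T   T   T   T   T   T   T   F
  6   T   F   T   F   T   T   T   T   T   T   T   T   T   T   T   T   T   T   T   T   T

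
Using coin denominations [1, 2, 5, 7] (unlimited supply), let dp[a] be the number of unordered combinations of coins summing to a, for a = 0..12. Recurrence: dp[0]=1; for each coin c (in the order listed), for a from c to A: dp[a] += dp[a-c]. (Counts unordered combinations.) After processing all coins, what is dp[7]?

7

after  coin     0     1     2     3     4     5     6     7     8     9    10    11    12
          1     1     1     1     1     1     1     1     1     1     1     1     1     1
          2     1     1     2     2     3     3     4     4     5     5     6     6     7
          5     1     1     2     2     3     4     5     6     7     8    10    11    13
          7     1     1     2     2     3     4     5     7     8    10    12    14    17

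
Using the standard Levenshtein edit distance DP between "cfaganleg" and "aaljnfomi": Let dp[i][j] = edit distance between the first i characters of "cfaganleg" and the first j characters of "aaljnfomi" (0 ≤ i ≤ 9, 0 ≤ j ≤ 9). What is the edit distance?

8

   ''  a  a  l  j  n  f  o  m  i
''  0  1  2  3  4  5  6  7  8  9
 c  1  1  2  3  4  5  6  7  8  9
 f  2  2  2  3  4  5  5  6  7  8
 a  3  2  2  3  4  5  6  6  7  8
 g  4  3  3  3  4  5  6  7  7  8
 a  5  4  3  4  4  5  6  7  8  8
 n  6  5  4  4  5  4  5  6  7  8
 l  7  6  5  4  5  5  5  6  7  8
 e  8  7  6  5  5  6  6  6  7  8
 g  9  8  7  6  6  6  7  7  7  8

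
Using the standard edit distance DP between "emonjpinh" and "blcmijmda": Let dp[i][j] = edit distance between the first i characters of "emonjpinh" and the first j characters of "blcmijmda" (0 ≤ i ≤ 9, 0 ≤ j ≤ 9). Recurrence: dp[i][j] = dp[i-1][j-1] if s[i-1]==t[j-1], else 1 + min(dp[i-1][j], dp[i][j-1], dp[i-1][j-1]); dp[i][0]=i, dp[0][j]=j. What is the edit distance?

9

   ''  b  l  c  m  i  j  m  d  a
''  0  1  2  3  4  5  6  7  8  9
 e  1  1  2  3  4  5  6  7  8  9
 m  2  2  2  3  3  4  5  6  7  8
 o  3  3  3  3  4  4  5  6  7  8
 n  4  4  4  4  4  5  5  6  7  8
 j  5  5  5  5  5  5  5  6  7  8
 p  6  6  6  6  6  6  6  6  7  8
 i  7  7  7  7  7  6  7  7  7  8
 n  8  8  8  8  8  7  7  8  8  8
 h  9  9  9  9  9  8  8  8  9  9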